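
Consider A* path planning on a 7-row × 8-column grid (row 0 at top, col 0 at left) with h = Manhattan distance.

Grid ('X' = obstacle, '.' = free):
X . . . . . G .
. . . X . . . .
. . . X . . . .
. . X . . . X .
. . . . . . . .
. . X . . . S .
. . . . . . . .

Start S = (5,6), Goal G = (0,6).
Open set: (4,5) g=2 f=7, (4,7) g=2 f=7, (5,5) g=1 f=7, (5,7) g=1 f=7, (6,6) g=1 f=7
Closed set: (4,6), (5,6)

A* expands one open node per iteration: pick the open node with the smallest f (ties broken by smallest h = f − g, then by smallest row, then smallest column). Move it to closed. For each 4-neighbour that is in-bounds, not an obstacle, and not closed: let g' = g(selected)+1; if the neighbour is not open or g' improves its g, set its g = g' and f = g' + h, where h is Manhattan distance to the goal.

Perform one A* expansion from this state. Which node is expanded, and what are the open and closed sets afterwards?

step 1: expand (4,5) (f=7, h=5) → closed; open now [(3,5) g=3 f=7, (4,4) g=3 f=9, (4,7) g=2 f=7, (5,5) g=1 f=7, (5,7) g=1 f=7, (6,6) g=1 f=7]

expanded=(4,5); open=[(3,5) g=3 f=7, (4,4) g=3 f=9, (4,7) g=2 f=7, (5,5) g=1 f=7, (5,7) g=1 f=7, (6,6) g=1 f=7]; closed=[(4,5), (4,6), (5,6)]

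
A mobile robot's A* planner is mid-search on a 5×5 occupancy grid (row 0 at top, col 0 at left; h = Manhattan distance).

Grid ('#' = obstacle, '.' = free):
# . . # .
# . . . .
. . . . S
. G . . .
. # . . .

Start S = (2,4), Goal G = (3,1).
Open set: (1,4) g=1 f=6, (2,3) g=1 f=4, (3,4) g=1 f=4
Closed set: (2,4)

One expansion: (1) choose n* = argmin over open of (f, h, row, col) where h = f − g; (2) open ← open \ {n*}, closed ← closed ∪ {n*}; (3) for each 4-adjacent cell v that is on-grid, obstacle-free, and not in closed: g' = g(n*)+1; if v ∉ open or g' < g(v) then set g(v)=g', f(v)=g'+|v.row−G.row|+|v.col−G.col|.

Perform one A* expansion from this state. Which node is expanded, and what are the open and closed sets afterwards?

expanded=(2,3); open=[(1,3) g=2 f=6, (1,4) g=1 f=6, (2,2) g=2 f=4, (3,3) g=2 f=4, (3,4) g=1 f=4]; closed=[(2,3), (2,4)]

step 1: expand (2,3) (f=4, h=3) → closed; open now [(1,3) g=2 f=6, (1,4) g=1 f=6, (2,2) g=2 f=4, (3,3) g=2 f=4, (3,4) g=1 f=4]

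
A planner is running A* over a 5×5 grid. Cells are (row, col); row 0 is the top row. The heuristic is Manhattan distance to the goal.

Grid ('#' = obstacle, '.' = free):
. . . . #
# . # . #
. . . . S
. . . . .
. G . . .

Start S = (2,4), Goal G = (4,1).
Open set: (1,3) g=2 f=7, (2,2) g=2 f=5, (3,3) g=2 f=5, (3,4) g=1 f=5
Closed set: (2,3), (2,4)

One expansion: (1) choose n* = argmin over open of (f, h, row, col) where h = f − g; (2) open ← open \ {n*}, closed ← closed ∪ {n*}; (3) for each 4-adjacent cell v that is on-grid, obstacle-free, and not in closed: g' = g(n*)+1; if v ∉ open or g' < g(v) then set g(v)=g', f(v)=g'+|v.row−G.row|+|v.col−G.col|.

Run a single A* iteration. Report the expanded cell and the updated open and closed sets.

step 1: expand (2,2) (f=5, h=3) → closed; open now [(1,3) g=2 f=7, (2,1) g=3 f=5, (3,2) g=3 f=5, (3,3) g=2 f=5, (3,4) g=1 f=5]

expanded=(2,2); open=[(1,3) g=2 f=7, (2,1) g=3 f=5, (3,2) g=3 f=5, (3,3) g=2 f=5, (3,4) g=1 f=5]; closed=[(2,2), (2,3), (2,4)]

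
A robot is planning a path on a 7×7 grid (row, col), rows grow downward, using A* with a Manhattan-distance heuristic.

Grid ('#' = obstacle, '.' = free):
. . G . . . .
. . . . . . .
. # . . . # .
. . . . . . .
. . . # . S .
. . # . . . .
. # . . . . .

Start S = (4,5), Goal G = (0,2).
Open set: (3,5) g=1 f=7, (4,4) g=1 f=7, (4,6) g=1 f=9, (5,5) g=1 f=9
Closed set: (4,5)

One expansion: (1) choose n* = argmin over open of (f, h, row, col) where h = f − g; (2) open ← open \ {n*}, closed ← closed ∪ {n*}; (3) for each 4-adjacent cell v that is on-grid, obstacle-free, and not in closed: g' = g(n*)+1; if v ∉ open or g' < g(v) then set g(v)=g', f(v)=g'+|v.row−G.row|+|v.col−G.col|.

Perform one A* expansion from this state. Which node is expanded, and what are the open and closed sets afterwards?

expanded=(3,5); open=[(3,4) g=2 f=7, (3,6) g=2 f=9, (4,4) g=1 f=7, (4,6) g=1 f=9, (5,5) g=1 f=9]; closed=[(3,5), (4,5)]

step 1: expand (3,5) (f=7, h=6) → closed; open now [(3,4) g=2 f=7, (3,6) g=2 f=9, (4,4) g=1 f=7, (4,6) g=1 f=9, (5,5) g=1 f=9]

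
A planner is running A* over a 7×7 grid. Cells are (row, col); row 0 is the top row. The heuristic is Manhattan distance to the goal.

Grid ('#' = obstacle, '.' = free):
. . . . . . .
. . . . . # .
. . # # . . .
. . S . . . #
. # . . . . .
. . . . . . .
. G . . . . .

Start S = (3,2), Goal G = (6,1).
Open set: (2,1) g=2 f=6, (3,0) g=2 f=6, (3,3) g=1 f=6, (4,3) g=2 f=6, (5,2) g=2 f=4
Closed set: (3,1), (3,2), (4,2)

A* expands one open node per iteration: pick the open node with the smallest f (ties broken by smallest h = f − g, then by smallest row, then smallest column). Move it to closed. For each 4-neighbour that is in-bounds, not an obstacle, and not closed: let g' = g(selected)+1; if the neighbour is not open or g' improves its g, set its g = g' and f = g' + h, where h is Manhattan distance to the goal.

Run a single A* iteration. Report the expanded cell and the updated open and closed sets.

step 1: expand (5,2) (f=4, h=2) → closed; open now [(2,1) g=2 f=6, (3,0) g=2 f=6, (3,3) g=1 f=6, (4,3) g=2 f=6, (5,1) g=3 f=4, (5,3) g=3 f=6, (6,2) g=3 f=4]

expanded=(5,2); open=[(2,1) g=2 f=6, (3,0) g=2 f=6, (3,3) g=1 f=6, (4,3) g=2 f=6, (5,1) g=3 f=4, (5,3) g=3 f=6, (6,2) g=3 f=4]; closed=[(3,1), (3,2), (4,2), (5,2)]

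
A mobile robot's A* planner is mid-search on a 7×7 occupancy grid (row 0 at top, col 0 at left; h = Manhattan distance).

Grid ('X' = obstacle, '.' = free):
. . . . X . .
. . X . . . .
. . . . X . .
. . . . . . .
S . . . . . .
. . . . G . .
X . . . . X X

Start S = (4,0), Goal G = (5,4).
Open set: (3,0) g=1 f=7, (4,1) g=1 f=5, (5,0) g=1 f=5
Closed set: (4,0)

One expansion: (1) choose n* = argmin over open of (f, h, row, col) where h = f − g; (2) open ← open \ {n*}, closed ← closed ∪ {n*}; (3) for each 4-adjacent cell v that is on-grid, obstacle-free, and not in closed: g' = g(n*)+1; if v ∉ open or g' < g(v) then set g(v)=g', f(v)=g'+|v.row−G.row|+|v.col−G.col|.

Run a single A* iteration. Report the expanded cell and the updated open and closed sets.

expanded=(4,1); open=[(3,0) g=1 f=7, (3,1) g=2 f=7, (4,2) g=2 f=5, (5,0) g=1 f=5, (5,1) g=2 f=5]; closed=[(4,0), (4,1)]

step 1: expand (4,1) (f=5, h=4) → closed; open now [(3,0) g=1 f=7, (3,1) g=2 f=7, (4,2) g=2 f=5, (5,0) g=1 f=5, (5,1) g=2 f=5]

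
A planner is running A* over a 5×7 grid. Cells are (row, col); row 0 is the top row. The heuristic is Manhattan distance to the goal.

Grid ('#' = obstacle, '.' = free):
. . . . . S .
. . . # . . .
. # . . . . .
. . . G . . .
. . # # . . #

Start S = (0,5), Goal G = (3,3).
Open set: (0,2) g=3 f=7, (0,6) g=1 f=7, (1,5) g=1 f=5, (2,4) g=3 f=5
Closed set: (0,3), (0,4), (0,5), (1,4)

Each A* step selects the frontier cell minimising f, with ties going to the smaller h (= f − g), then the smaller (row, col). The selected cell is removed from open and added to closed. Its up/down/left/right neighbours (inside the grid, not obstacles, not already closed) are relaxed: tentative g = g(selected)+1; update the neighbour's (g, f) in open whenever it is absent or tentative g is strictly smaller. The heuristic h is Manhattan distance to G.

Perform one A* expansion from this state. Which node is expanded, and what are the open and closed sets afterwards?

step 1: expand (2,4) (f=5, h=2) → closed; open now [(0,2) g=3 f=7, (0,6) g=1 f=7, (1,5) g=1 f=5, (2,3) g=4 f=5, (2,5) g=4 f=7, (3,4) g=4 f=5]

expanded=(2,4); open=[(0,2) g=3 f=7, (0,6) g=1 f=7, (1,5) g=1 f=5, (2,3) g=4 f=5, (2,5) g=4 f=7, (3,4) g=4 f=5]; closed=[(0,3), (0,4), (0,5), (1,4), (2,4)]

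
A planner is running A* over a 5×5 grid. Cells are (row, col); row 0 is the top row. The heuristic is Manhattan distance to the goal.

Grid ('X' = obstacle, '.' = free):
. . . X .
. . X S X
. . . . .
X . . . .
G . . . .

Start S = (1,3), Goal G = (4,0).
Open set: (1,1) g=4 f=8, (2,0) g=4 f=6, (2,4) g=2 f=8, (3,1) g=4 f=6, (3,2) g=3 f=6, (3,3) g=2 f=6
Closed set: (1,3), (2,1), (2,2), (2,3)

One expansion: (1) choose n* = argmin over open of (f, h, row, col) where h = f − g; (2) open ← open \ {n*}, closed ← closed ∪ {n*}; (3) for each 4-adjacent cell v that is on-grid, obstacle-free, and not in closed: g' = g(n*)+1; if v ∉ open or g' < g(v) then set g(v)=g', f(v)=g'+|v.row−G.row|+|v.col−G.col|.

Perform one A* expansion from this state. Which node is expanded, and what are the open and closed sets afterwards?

step 1: expand (2,0) (f=6, h=2) → closed; open now [(1,0) g=5 f=8, (1,1) g=4 f=8, (2,4) g=2 f=8, (3,1) g=4 f=6, (3,2) g=3 f=6, (3,3) g=2 f=6]

expanded=(2,0); open=[(1,0) g=5 f=8, (1,1) g=4 f=8, (2,4) g=2 f=8, (3,1) g=4 f=6, (3,2) g=3 f=6, (3,3) g=2 f=6]; closed=[(1,3), (2,0), (2,1), (2,2), (2,3)]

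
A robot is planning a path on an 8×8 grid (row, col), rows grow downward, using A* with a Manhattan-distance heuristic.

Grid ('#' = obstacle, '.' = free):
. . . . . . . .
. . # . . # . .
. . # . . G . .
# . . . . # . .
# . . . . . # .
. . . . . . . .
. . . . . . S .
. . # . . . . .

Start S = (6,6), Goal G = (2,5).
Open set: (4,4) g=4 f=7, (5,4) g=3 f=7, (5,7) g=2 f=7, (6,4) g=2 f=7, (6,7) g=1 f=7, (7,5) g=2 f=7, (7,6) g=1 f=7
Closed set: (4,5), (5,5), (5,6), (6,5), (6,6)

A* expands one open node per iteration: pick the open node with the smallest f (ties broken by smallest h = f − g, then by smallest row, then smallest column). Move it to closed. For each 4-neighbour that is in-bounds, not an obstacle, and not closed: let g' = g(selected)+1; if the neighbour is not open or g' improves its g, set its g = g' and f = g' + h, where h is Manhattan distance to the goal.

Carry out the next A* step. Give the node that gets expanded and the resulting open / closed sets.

step 1: expand (4,4) (f=7, h=3) → closed; open now [(3,4) g=5 f=7, (4,3) g=5 f=9, (5,4) g=3 f=7, (5,7) g=2 f=7, (6,4) g=2 f=7, (6,7) g=1 f=7, (7,5) g=2 f=7, (7,6) g=1 f=7]

expanded=(4,4); open=[(3,4) g=5 f=7, (4,3) g=5 f=9, (5,4) g=3 f=7, (5,7) g=2 f=7, (6,4) g=2 f=7, (6,7) g=1 f=7, (7,5) g=2 f=7, (7,6) g=1 f=7]; closed=[(4,4), (4,5), (5,5), (5,6), (6,5), (6,6)]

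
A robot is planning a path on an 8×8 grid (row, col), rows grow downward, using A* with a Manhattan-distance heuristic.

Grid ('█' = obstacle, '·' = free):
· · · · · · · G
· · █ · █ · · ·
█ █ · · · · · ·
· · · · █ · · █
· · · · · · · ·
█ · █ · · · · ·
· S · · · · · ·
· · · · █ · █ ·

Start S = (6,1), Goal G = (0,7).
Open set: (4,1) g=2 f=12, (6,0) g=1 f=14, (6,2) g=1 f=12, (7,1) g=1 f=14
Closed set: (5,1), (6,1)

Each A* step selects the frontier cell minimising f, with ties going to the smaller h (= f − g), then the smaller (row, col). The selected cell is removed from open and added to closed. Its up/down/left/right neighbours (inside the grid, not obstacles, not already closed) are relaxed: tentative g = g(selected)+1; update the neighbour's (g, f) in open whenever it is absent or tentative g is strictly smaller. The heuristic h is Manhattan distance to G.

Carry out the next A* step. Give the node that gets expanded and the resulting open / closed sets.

step 1: expand (4,1) (f=12, h=10) → closed; open now [(3,1) g=3 f=12, (4,0) g=3 f=14, (4,2) g=3 f=12, (6,0) g=1 f=14, (6,2) g=1 f=12, (7,1) g=1 f=14]

expanded=(4,1); open=[(3,1) g=3 f=12, (4,0) g=3 f=14, (4,2) g=3 f=12, (6,0) g=1 f=14, (6,2) g=1 f=12, (7,1) g=1 f=14]; closed=[(4,1), (5,1), (6,1)]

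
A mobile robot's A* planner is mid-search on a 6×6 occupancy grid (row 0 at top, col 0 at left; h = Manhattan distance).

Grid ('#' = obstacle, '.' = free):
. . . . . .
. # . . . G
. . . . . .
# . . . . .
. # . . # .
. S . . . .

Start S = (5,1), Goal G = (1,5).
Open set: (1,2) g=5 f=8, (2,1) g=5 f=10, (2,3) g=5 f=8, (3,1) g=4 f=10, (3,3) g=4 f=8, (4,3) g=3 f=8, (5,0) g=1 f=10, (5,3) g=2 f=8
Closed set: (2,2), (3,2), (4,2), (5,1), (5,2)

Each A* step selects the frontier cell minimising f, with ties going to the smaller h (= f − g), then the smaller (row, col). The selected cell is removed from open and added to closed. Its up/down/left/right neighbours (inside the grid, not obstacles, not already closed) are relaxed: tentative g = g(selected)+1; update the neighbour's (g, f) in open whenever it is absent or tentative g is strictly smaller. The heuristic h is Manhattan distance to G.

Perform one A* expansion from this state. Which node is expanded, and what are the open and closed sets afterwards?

step 1: expand (1,2) (f=8, h=3) → closed; open now [(0,2) g=6 f=10, (1,3) g=6 f=8, (2,1) g=5 f=10, (2,3) g=5 f=8, (3,1) g=4 f=10, (3,3) g=4 f=8, (4,3) g=3 f=8, (5,0) g=1 f=10, (5,3) g=2 f=8]

expanded=(1,2); open=[(0,2) g=6 f=10, (1,3) g=6 f=8, (2,1) g=5 f=10, (2,3) g=5 f=8, (3,1) g=4 f=10, (3,3) g=4 f=8, (4,3) g=3 f=8, (5,0) g=1 f=10, (5,3) g=2 f=8]; closed=[(1,2), (2,2), (3,2), (4,2), (5,1), (5,2)]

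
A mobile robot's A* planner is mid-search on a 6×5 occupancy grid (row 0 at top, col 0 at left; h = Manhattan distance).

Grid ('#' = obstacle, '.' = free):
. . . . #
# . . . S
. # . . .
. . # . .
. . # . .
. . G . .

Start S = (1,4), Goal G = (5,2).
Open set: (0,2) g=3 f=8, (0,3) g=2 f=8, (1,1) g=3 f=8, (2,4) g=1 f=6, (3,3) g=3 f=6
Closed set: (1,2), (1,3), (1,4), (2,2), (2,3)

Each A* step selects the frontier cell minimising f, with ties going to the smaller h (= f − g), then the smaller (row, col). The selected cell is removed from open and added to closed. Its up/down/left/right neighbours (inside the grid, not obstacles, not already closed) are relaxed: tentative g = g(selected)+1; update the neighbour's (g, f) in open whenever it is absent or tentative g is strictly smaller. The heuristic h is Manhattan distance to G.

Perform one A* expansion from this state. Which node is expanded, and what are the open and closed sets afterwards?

expanded=(3,3); open=[(0,2) g=3 f=8, (0,3) g=2 f=8, (1,1) g=3 f=8, (2,4) g=1 f=6, (3,4) g=4 f=8, (4,3) g=4 f=6]; closed=[(1,2), (1,3), (1,4), (2,2), (2,3), (3,3)]

step 1: expand (3,3) (f=6, h=3) → closed; open now [(0,2) g=3 f=8, (0,3) g=2 f=8, (1,1) g=3 f=8, (2,4) g=1 f=6, (3,4) g=4 f=8, (4,3) g=4 f=6]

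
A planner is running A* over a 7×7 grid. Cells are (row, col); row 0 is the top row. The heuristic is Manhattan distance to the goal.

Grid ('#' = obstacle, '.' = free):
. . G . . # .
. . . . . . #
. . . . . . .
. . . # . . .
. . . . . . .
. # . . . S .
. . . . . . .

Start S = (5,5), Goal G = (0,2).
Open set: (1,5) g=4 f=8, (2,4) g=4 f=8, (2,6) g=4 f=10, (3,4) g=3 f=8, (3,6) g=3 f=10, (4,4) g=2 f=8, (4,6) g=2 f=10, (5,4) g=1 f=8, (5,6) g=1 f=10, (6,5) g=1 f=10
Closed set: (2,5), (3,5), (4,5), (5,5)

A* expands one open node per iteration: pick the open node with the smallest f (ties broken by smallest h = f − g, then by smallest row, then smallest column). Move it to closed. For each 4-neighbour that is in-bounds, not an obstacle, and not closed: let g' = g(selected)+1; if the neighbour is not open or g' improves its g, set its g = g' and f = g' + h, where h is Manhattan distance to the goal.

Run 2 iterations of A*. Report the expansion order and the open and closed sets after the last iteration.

order=[(1,5) → (1,4)]; open=[(0,4) g=6 f=8, (1,3) g=6 f=8, (2,4) g=4 f=8, (2,6) g=4 f=10, (3,4) g=3 f=8, (3,6) g=3 f=10, (4,4) g=2 f=8, (4,6) g=2 f=10, (5,4) g=1 f=8, (5,6) g=1 f=10, (6,5) g=1 f=10]; closed=[(1,4), (1,5), (2,5), (3,5), (4,5), (5,5)]

step 1: expand (1,5) (f=8, h=4) → closed; open now [(1,4) g=5 f=8, (2,4) g=4 f=8, (2,6) g=4 f=10, (3,4) g=3 f=8, (3,6) g=3 f=10, (4,4) g=2 f=8, (4,6) g=2 f=10, (5,4) g=1 f=8, (5,6) g=1 f=10, (6,5) g=1 f=10]
step 2: expand (1,4) (f=8, h=3) → closed; open now [(0,4) g=6 f=8, (1,3) g=6 f=8, (2,4) g=4 f=8, (2,6) g=4 f=10, (3,4) g=3 f=8, (3,6) g=3 f=10, (4,4) g=2 f=8, (4,6) g=2 f=10, (5,4) g=1 f=8, (5,6) g=1 f=10, (6,5) g=1 f=10]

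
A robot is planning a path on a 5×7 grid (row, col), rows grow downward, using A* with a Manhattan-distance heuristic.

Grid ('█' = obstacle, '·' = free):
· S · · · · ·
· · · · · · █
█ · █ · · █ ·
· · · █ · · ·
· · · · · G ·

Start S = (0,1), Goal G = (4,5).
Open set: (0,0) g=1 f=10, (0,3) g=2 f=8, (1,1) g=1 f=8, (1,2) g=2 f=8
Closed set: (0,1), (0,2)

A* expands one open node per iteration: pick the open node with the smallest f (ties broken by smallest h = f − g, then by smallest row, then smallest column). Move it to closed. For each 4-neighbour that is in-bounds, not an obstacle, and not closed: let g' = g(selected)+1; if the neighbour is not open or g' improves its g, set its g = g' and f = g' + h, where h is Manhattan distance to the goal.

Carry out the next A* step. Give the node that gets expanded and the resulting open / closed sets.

expanded=(0,3); open=[(0,0) g=1 f=10, (0,4) g=3 f=8, (1,1) g=1 f=8, (1,2) g=2 f=8, (1,3) g=3 f=8]; closed=[(0,1), (0,2), (0,3)]

step 1: expand (0,3) (f=8, h=6) → closed; open now [(0,0) g=1 f=10, (0,4) g=3 f=8, (1,1) g=1 f=8, (1,2) g=2 f=8, (1,3) g=3 f=8]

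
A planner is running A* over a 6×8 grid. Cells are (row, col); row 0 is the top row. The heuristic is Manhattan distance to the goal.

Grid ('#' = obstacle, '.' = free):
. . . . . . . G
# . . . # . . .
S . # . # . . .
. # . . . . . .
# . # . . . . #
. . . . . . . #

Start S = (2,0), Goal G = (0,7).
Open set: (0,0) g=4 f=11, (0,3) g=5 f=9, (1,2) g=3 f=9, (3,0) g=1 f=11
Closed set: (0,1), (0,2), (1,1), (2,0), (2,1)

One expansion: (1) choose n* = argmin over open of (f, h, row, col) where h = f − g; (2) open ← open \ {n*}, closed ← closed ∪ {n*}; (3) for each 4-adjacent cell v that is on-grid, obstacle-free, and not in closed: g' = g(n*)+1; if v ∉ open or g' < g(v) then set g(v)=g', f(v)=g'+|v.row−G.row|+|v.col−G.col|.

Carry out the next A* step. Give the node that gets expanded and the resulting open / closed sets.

step 1: expand (0,3) (f=9, h=4) → closed; open now [(0,0) g=4 f=11, (0,4) g=6 f=9, (1,2) g=3 f=9, (1,3) g=6 f=11, (3,0) g=1 f=11]

expanded=(0,3); open=[(0,0) g=4 f=11, (0,4) g=6 f=9, (1,2) g=3 f=9, (1,3) g=6 f=11, (3,0) g=1 f=11]; closed=[(0,1), (0,2), (0,3), (1,1), (2,0), (2,1)]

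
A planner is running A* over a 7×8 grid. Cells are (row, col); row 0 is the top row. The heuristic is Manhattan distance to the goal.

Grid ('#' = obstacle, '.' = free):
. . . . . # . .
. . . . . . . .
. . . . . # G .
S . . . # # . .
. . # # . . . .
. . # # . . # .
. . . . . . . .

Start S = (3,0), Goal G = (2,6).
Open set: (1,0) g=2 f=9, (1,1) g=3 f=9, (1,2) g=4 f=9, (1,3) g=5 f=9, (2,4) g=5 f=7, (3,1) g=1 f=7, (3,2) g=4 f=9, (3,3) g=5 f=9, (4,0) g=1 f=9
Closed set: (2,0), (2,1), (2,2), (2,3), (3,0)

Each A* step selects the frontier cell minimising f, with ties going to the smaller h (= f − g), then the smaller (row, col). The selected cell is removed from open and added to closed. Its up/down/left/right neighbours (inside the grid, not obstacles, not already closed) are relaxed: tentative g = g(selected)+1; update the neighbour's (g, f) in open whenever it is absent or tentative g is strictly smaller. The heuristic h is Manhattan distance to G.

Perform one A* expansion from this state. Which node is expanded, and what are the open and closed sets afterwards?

step 1: expand (2,4) (f=7, h=2) → closed; open now [(1,0) g=2 f=9, (1,1) g=3 f=9, (1,2) g=4 f=9, (1,3) g=5 f=9, (1,4) g=6 f=9, (3,1) g=1 f=7, (3,2) g=4 f=9, (3,3) g=5 f=9, (4,0) g=1 f=9]

expanded=(2,4); open=[(1,0) g=2 f=9, (1,1) g=3 f=9, (1,2) g=4 f=9, (1,3) g=5 f=9, (1,4) g=6 f=9, (3,1) g=1 f=7, (3,2) g=4 f=9, (3,3) g=5 f=9, (4,0) g=1 f=9]; closed=[(2,0), (2,1), (2,2), (2,3), (2,4), (3,0)]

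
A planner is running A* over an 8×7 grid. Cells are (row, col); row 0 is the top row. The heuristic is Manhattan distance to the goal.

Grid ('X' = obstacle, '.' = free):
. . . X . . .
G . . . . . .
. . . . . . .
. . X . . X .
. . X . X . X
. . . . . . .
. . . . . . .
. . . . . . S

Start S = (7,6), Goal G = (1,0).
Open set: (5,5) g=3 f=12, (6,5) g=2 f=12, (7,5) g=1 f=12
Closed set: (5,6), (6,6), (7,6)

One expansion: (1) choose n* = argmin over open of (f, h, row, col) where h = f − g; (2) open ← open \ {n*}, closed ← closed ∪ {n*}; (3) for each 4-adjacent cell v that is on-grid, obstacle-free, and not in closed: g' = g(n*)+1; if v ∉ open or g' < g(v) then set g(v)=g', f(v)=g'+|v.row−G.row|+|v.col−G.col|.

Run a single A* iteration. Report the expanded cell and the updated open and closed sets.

step 1: expand (5,5) (f=12, h=9) → closed; open now [(4,5) g=4 f=12, (5,4) g=4 f=12, (6,5) g=2 f=12, (7,5) g=1 f=12]

expanded=(5,5); open=[(4,5) g=4 f=12, (5,4) g=4 f=12, (6,5) g=2 f=12, (7,5) g=1 f=12]; closed=[(5,5), (5,6), (6,6), (7,6)]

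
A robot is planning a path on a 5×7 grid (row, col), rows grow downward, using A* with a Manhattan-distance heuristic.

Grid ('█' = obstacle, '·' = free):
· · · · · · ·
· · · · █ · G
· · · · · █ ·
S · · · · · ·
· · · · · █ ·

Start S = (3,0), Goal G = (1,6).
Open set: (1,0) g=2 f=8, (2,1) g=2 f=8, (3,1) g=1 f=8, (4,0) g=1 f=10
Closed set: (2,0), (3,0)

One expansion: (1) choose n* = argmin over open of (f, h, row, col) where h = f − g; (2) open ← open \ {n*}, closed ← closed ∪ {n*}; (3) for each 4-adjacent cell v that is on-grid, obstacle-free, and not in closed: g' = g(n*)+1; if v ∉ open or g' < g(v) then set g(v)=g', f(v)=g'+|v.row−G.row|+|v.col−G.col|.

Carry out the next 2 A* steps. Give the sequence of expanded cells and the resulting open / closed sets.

order=[(1,0) → (1,1)]; open=[(0,0) g=3 f=10, (0,1) g=4 f=10, (1,2) g=4 f=8, (2,1) g=2 f=8, (3,1) g=1 f=8, (4,0) g=1 f=10]; closed=[(1,0), (1,1), (2,0), (3,0)]

step 1: expand (1,0) (f=8, h=6) → closed; open now [(0,0) g=3 f=10, (1,1) g=3 f=8, (2,1) g=2 f=8, (3,1) g=1 f=8, (4,0) g=1 f=10]
step 2: expand (1,1) (f=8, h=5) → closed; open now [(0,0) g=3 f=10, (0,1) g=4 f=10, (1,2) g=4 f=8, (2,1) g=2 f=8, (3,1) g=1 f=8, (4,0) g=1 f=10]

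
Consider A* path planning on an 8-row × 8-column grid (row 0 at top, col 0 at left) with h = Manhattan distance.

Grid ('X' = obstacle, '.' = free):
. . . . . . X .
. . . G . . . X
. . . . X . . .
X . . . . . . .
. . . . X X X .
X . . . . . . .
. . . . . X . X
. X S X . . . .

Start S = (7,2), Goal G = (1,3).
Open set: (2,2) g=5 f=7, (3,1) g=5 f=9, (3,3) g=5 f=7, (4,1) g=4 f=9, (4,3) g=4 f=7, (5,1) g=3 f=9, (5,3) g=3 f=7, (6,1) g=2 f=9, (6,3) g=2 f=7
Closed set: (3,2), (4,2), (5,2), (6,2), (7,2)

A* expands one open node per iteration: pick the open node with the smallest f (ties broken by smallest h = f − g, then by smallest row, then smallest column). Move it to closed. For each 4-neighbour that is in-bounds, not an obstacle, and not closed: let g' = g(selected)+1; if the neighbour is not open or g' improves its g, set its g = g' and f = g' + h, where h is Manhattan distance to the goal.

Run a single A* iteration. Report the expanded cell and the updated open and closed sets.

expanded=(2,2); open=[(1,2) g=6 f=7, (2,1) g=6 f=9, (2,3) g=6 f=7, (3,1) g=5 f=9, (3,3) g=5 f=7, (4,1) g=4 f=9, (4,3) g=4 f=7, (5,1) g=3 f=9, (5,3) g=3 f=7, (6,1) g=2 f=9, (6,3) g=2 f=7]; closed=[(2,2), (3,2), (4,2), (5,2), (6,2), (7,2)]

step 1: expand (2,2) (f=7, h=2) → closed; open now [(1,2) g=6 f=7, (2,1) g=6 f=9, (2,3) g=6 f=7, (3,1) g=5 f=9, (3,3) g=5 f=7, (4,1) g=4 f=9, (4,3) g=4 f=7, (5,1) g=3 f=9, (5,3) g=3 f=7, (6,1) g=2 f=9, (6,3) g=2 f=7]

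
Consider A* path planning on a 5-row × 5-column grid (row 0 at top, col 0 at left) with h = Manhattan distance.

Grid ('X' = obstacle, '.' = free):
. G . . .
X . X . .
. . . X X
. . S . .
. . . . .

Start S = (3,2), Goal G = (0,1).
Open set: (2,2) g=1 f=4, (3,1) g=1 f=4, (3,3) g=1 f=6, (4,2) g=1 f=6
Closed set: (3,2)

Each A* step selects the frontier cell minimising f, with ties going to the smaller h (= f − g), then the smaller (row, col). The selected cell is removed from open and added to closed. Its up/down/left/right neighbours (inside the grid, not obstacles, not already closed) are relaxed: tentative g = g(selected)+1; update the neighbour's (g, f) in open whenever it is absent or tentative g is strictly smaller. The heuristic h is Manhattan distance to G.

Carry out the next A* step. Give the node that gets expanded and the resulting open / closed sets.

step 1: expand (2,2) (f=4, h=3) → closed; open now [(2,1) g=2 f=4, (3,1) g=1 f=4, (3,3) g=1 f=6, (4,2) g=1 f=6]

expanded=(2,2); open=[(2,1) g=2 f=4, (3,1) g=1 f=4, (3,3) g=1 f=6, (4,2) g=1 f=6]; closed=[(2,2), (3,2)]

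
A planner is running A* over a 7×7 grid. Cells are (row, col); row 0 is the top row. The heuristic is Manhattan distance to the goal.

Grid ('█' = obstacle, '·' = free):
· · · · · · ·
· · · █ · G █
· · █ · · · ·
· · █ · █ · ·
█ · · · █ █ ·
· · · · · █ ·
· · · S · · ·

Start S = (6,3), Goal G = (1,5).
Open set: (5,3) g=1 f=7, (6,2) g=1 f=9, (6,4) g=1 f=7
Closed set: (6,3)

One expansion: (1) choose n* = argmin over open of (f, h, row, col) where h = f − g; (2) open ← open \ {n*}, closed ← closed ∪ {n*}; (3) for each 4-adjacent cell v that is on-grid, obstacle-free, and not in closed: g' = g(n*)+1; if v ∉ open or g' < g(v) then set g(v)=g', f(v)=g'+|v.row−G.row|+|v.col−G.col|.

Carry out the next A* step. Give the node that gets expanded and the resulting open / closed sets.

expanded=(5,3); open=[(4,3) g=2 f=7, (5,2) g=2 f=9, (5,4) g=2 f=7, (6,2) g=1 f=9, (6,4) g=1 f=7]; closed=[(5,3), (6,3)]

step 1: expand (5,3) (f=7, h=6) → closed; open now [(4,3) g=2 f=7, (5,2) g=2 f=9, (5,4) g=2 f=7, (6,2) g=1 f=9, (6,4) g=1 f=7]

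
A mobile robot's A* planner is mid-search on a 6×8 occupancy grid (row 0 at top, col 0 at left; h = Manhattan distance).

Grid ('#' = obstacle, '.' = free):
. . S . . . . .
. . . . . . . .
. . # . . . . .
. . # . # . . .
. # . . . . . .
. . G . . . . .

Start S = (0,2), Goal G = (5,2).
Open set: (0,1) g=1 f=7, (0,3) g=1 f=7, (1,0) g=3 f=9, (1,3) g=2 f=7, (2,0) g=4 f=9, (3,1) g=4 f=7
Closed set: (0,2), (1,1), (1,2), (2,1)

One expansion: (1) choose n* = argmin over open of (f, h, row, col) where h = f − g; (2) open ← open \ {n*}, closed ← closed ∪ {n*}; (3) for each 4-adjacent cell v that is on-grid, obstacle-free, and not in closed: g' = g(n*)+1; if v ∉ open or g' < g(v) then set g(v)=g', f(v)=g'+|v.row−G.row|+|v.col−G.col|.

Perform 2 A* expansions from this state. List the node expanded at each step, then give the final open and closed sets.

order=[(3,1) → (1,3)]; open=[(0,1) g=1 f=7, (0,3) g=1 f=7, (1,0) g=3 f=9, (1,4) g=3 f=9, (2,0) g=4 f=9, (2,3) g=3 f=7, (3,0) g=5 f=9]; closed=[(0,2), (1,1), (1,2), (1,3), (2,1), (3,1)]

step 1: expand (3,1) (f=7, h=3) → closed; open now [(0,1) g=1 f=7, (0,3) g=1 f=7, (1,0) g=3 f=9, (1,3) g=2 f=7, (2,0) g=4 f=9, (3,0) g=5 f=9]
step 2: expand (1,3) (f=7, h=5) → closed; open now [(0,1) g=1 f=7, (0,3) g=1 f=7, (1,0) g=3 f=9, (1,4) g=3 f=9, (2,0) g=4 f=9, (2,3) g=3 f=7, (3,0) g=5 f=9]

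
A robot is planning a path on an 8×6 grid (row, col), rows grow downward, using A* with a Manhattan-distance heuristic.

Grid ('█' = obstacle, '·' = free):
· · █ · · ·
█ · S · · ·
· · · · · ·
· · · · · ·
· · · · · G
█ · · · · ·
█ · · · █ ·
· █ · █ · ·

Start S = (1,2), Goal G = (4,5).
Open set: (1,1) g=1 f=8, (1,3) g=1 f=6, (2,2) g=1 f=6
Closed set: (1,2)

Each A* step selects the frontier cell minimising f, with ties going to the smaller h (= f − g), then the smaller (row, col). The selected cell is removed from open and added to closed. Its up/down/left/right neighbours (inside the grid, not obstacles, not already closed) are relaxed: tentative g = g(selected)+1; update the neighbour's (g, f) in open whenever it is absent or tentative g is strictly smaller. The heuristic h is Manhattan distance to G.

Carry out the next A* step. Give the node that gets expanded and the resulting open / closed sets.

step 1: expand (1,3) (f=6, h=5) → closed; open now [(0,3) g=2 f=8, (1,1) g=1 f=8, (1,4) g=2 f=6, (2,2) g=1 f=6, (2,3) g=2 f=6]

expanded=(1,3); open=[(0,3) g=2 f=8, (1,1) g=1 f=8, (1,4) g=2 f=6, (2,2) g=1 f=6, (2,3) g=2 f=6]; closed=[(1,2), (1,3)]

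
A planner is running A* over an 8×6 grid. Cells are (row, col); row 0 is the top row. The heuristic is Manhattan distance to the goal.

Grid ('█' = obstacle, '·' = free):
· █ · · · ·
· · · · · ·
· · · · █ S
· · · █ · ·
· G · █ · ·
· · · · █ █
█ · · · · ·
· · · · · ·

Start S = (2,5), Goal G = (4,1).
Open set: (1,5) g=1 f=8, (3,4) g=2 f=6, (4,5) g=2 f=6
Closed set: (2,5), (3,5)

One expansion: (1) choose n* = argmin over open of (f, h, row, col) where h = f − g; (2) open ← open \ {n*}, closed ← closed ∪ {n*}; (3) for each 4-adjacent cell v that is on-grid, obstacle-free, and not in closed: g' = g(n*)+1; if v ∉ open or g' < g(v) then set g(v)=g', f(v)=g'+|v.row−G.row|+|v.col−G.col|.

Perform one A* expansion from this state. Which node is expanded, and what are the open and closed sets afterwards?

expanded=(3,4); open=[(1,5) g=1 f=8, (4,4) g=3 f=6, (4,5) g=2 f=6]; closed=[(2,5), (3,4), (3,5)]

step 1: expand (3,4) (f=6, h=4) → closed; open now [(1,5) g=1 f=8, (4,4) g=3 f=6, (4,5) g=2 f=6]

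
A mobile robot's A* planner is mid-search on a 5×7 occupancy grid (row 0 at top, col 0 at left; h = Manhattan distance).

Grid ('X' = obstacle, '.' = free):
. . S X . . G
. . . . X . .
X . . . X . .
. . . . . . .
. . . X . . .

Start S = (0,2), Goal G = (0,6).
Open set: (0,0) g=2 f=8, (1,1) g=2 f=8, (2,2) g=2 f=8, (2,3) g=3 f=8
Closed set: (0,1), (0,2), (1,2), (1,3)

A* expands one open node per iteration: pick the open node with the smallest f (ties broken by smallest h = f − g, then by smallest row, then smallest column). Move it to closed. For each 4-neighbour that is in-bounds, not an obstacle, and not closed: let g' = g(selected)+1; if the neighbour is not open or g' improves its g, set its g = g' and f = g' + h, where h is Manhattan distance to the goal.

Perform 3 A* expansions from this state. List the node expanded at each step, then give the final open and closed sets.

step 1: expand (2,3) (f=8, h=5) → closed; open now [(0,0) g=2 f=8, (1,1) g=2 f=8, (2,2) g=2 f=8, (3,3) g=4 f=10]
step 2: expand (0,0) (f=8, h=6) → closed; open now [(1,0) g=3 f=10, (1,1) g=2 f=8, (2,2) g=2 f=8, (3,3) g=4 f=10]
step 3: expand (1,1) (f=8, h=6) → closed; open now [(1,0) g=3 f=10, (2,1) g=3 f=10, (2,2) g=2 f=8, (3,3) g=4 f=10]

order=[(2,3) → (0,0) → (1,1)]; open=[(1,0) g=3 f=10, (2,1) g=3 f=10, (2,2) g=2 f=8, (3,3) g=4 f=10]; closed=[(0,0), (0,1), (0,2), (1,1), (1,2), (1,3), (2,3)]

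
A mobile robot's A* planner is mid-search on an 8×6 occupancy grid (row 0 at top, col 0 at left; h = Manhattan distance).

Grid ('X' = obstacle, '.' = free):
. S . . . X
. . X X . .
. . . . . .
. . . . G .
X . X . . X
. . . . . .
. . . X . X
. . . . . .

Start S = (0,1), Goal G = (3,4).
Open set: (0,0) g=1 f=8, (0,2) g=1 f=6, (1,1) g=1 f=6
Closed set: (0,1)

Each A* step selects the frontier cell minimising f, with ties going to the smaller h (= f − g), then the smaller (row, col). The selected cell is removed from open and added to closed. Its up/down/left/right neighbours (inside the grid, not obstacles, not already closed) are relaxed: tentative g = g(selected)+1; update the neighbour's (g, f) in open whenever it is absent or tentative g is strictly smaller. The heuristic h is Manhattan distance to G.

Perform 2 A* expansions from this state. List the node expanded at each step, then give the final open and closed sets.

order=[(0,2) → (0,3)]; open=[(0,0) g=1 f=8, (0,4) g=3 f=6, (1,1) g=1 f=6]; closed=[(0,1), (0,2), (0,3)]

step 1: expand (0,2) (f=6, h=5) → closed; open now [(0,0) g=1 f=8, (0,3) g=2 f=6, (1,1) g=1 f=6]
step 2: expand (0,3) (f=6, h=4) → closed; open now [(0,0) g=1 f=8, (0,4) g=3 f=6, (1,1) g=1 f=6]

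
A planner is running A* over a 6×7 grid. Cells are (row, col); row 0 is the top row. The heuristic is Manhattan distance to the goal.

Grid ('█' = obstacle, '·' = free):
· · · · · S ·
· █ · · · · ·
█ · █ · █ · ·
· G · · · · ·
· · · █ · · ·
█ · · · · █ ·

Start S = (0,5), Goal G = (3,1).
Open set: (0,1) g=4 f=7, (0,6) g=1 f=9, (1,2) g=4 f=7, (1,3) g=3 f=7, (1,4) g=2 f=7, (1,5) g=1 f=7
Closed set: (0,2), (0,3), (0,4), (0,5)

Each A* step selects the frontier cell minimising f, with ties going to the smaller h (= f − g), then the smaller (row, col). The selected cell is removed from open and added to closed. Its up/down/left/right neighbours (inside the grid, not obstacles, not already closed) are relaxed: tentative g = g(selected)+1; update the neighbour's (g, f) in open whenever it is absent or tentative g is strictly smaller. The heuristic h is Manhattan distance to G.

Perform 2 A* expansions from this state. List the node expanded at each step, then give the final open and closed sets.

order=[(0,1) → (1,2)]; open=[(0,0) g=5 f=9, (0,6) g=1 f=9, (1,3) g=3 f=7, (1,4) g=2 f=7, (1,5) g=1 f=7]; closed=[(0,1), (0,2), (0,3), (0,4), (0,5), (1,2)]

step 1: expand (0,1) (f=7, h=3) → closed; open now [(0,0) g=5 f=9, (0,6) g=1 f=9, (1,2) g=4 f=7, (1,3) g=3 f=7, (1,4) g=2 f=7, (1,5) g=1 f=7]
step 2: expand (1,2) (f=7, h=3) → closed; open now [(0,0) g=5 f=9, (0,6) g=1 f=9, (1,3) g=3 f=7, (1,4) g=2 f=7, (1,5) g=1 f=7]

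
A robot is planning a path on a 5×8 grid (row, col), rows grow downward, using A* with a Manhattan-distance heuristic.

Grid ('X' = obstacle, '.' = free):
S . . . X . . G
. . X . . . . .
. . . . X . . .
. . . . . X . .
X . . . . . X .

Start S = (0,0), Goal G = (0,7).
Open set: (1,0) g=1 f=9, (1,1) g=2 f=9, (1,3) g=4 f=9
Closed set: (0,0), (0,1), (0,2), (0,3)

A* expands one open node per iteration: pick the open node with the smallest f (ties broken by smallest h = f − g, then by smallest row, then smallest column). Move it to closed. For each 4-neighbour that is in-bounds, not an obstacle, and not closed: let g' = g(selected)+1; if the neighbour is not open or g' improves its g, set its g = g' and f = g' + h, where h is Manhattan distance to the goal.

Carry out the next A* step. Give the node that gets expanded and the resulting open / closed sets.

expanded=(1,3); open=[(1,0) g=1 f=9, (1,1) g=2 f=9, (1,4) g=5 f=9, (2,3) g=5 f=11]; closed=[(0,0), (0,1), (0,2), (0,3), (1,3)]

step 1: expand (1,3) (f=9, h=5) → closed; open now [(1,0) g=1 f=9, (1,1) g=2 f=9, (1,4) g=5 f=9, (2,3) g=5 f=11]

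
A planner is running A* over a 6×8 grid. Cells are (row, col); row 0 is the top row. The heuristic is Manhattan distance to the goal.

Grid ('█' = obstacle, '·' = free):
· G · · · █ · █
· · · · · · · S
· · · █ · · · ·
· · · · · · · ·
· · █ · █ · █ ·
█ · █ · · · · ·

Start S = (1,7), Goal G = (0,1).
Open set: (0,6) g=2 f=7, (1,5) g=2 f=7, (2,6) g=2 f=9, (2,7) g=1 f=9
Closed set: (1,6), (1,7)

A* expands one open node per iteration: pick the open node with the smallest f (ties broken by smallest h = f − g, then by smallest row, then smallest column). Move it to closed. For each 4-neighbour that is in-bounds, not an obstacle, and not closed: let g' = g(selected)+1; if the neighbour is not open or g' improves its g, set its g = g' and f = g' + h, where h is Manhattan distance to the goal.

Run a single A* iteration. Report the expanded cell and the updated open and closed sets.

step 1: expand (0,6) (f=7, h=5) → closed; open now [(1,5) g=2 f=7, (2,6) g=2 f=9, (2,7) g=1 f=9]

expanded=(0,6); open=[(1,5) g=2 f=7, (2,6) g=2 f=9, (2,7) g=1 f=9]; closed=[(0,6), (1,6), (1,7)]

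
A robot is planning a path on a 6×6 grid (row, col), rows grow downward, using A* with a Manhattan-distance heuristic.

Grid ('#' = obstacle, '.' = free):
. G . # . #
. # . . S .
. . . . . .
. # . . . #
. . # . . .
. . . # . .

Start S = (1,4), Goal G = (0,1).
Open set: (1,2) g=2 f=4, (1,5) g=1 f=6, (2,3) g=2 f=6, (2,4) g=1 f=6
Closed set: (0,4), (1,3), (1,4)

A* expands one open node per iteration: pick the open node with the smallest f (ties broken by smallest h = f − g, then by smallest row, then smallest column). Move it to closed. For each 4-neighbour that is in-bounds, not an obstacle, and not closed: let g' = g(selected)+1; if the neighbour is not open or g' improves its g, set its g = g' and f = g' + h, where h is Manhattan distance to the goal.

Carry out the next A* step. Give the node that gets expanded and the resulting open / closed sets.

step 1: expand (1,2) (f=4, h=2) → closed; open now [(0,2) g=3 f=4, (1,5) g=1 f=6, (2,2) g=3 f=6, (2,3) g=2 f=6, (2,4) g=1 f=6]

expanded=(1,2); open=[(0,2) g=3 f=4, (1,5) g=1 f=6, (2,2) g=3 f=6, (2,3) g=2 f=6, (2,4) g=1 f=6]; closed=[(0,4), (1,2), (1,3), (1,4)]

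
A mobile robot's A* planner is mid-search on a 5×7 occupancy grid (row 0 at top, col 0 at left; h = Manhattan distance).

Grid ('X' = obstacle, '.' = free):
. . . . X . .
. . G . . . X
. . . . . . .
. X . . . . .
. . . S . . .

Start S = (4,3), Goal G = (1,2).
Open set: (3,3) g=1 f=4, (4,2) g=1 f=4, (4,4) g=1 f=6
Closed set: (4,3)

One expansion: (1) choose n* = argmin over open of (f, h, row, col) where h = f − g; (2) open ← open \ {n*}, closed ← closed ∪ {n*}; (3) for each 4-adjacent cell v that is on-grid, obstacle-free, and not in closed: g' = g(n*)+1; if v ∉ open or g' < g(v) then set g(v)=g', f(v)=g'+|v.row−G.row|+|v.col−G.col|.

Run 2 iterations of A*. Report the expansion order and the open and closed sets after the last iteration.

step 1: expand (3,3) (f=4, h=3) → closed; open now [(2,3) g=2 f=4, (3,2) g=2 f=4, (3,4) g=2 f=6, (4,2) g=1 f=4, (4,4) g=1 f=6]
step 2: expand (2,3) (f=4, h=2) → closed; open now [(1,3) g=3 f=4, (2,2) g=3 f=4, (2,4) g=3 f=6, (3,2) g=2 f=4, (3,4) g=2 f=6, (4,2) g=1 f=4, (4,4) g=1 f=6]

order=[(3,3) → (2,3)]; open=[(1,3) g=3 f=4, (2,2) g=3 f=4, (2,4) g=3 f=6, (3,2) g=2 f=4, (3,4) g=2 f=6, (4,2) g=1 f=4, (4,4) g=1 f=6]; closed=[(2,3), (3,3), (4,3)]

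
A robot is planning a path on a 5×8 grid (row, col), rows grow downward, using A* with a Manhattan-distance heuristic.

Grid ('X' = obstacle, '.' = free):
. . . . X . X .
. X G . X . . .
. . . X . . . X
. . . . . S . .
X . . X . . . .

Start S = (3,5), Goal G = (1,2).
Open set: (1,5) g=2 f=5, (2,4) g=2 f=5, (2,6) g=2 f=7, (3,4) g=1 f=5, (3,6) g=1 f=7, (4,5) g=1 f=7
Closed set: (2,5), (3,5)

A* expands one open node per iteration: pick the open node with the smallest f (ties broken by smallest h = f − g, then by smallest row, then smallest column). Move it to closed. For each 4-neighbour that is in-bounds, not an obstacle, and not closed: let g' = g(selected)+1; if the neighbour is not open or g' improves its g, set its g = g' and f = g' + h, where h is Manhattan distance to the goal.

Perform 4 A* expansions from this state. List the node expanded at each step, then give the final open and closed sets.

order=[(1,5) → (2,4) → (3,4) → (3,3)]; open=[(0,5) g=3 f=7, (1,6) g=3 f=7, (2,6) g=2 f=7, (3,2) g=3 f=5, (3,6) g=1 f=7, (4,4) g=2 f=7, (4,5) g=1 f=7]; closed=[(1,5), (2,4), (2,5), (3,3), (3,4), (3,5)]

step 1: expand (1,5) (f=5, h=3) → closed; open now [(0,5) g=3 f=7, (1,6) g=3 f=7, (2,4) g=2 f=5, (2,6) g=2 f=7, (3,4) g=1 f=5, (3,6) g=1 f=7, (4,5) g=1 f=7]
step 2: expand (2,4) (f=5, h=3) → closed; open now [(0,5) g=3 f=7, (1,6) g=3 f=7, (2,6) g=2 f=7, (3,4) g=1 f=5, (3,6) g=1 f=7, (4,5) g=1 f=7]
step 3: expand (3,4) (f=5, h=4) → closed; open now [(0,5) g=3 f=7, (1,6) g=3 f=7, (2,6) g=2 f=7, (3,3) g=2 f=5, (3,6) g=1 f=7, (4,4) g=2 f=7, (4,5) g=1 f=7]
step 4: expand (3,3) (f=5, h=3) → closed; open now [(0,5) g=3 f=7, (1,6) g=3 f=7, (2,6) g=2 f=7, (3,2) g=3 f=5, (3,6) g=1 f=7, (4,4) g=2 f=7, (4,5) g=1 f=7]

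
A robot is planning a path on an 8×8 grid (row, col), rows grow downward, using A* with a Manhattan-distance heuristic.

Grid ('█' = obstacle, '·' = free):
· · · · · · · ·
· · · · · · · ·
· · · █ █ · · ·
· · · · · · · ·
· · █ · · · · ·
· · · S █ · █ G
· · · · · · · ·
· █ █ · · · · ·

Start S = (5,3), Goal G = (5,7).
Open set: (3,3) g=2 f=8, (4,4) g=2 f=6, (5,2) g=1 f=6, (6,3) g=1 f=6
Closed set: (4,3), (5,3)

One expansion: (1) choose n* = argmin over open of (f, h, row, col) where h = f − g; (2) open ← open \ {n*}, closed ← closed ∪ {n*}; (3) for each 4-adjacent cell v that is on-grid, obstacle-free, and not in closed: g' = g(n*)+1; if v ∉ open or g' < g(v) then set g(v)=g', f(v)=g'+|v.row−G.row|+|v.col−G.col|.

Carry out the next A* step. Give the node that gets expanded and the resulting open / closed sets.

expanded=(4,4); open=[(3,3) g=2 f=8, (3,4) g=3 f=8, (4,5) g=3 f=6, (5,2) g=1 f=6, (6,3) g=1 f=6]; closed=[(4,3), (4,4), (5,3)]

step 1: expand (4,4) (f=6, h=4) → closed; open now [(3,3) g=2 f=8, (3,4) g=3 f=8, (4,5) g=3 f=6, (5,2) g=1 f=6, (6,3) g=1 f=6]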